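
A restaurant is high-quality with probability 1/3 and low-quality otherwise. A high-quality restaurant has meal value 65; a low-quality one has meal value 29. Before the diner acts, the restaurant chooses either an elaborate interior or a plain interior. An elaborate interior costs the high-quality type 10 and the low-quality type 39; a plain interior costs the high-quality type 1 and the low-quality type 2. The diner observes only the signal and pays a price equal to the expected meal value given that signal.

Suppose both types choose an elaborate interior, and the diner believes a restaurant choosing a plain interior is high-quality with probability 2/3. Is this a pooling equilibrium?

At the pooled signal (elaborate interior) the diner holds the prior 1/3 and pays 1/3·65 + 2/3·29 = 41. Off-path (plain interior) belief 2/3 gives 2/3·65 + 1/3·29 = 53.
High-quality: elaborate interior gives 41 − 10 = 31; plain interior gives 53 − 1 = 52. Deviates. ✗
Low-quality: elaborate interior gives 41 − 39 = 2; plain interior gives 53 − 2 = 51. Deviates. ✗

No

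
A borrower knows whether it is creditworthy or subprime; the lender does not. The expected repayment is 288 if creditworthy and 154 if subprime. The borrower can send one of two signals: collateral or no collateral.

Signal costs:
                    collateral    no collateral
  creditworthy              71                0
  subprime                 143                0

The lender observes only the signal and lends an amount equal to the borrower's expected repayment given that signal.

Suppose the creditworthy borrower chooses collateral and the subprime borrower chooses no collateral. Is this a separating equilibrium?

Yes

If types separate, collateral earns payment 288 and no collateral earns 154.
Creditworthy: collateral gives 288 − 71 = 217; no collateral gives 154 − 0 = 154. No deviation. ✓
Subprime: no collateral gives 154 − 0 = 154; collateral gives 288 − 143 = 145. No deviation. ✓
Neither type gains from mimicking the other.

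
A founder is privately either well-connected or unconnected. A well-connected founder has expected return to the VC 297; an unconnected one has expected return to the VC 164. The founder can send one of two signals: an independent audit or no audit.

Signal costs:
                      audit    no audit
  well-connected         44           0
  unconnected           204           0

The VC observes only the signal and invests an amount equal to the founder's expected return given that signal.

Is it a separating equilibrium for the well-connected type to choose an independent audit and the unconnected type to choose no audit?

Yes

Under separation the VC infers type exactly: audit → well-connected (pays 297), no audit → unconnected (pays 164).
Well-connected: audit gives 297 − 44 = 253; no audit gives 164 − 0 = 164. No deviation. ✓
Unconnected: no audit gives 164 − 0 = 164; audit gives 297 − 204 = 93. No deviation. ✓
Neither type gains from mimicking the other.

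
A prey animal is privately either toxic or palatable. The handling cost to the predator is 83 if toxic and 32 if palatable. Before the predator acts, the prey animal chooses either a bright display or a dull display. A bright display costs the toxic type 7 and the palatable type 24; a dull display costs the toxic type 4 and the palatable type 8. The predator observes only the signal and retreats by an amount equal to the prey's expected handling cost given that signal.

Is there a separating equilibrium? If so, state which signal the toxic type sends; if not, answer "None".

None

Try toxic → bright display, palatable → dull display:
  If types separate, bright display earns payment 83 and dull display earns 32.
  Toxic: bright display gives 83 − 7 = 76; dull display gives 32 − 4 = 28. No deviation. ✓
  Palatable: dull display gives 32 − 8 = 24; bright display gives 83 − 24 = 59. Would deviate. ✗
Try toxic → dull display, palatable → bright display:
  If types separate, dull display earns payment 83 and bright display earns 32.
  Toxic: dull display gives 83 − 4 = 79; bright display gives 32 − 7 = 25. No deviation. ✓
  Palatable: bright display gives 32 − 24 = 8; dull display gives 83 − 8 = 75. Would deviate. ✗
Neither assignment is incentive-compatible.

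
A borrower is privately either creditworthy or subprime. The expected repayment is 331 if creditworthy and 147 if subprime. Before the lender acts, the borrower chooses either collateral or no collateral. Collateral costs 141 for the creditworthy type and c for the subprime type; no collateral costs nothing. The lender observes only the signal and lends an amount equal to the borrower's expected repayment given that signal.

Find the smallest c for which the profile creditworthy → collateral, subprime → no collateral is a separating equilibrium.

184

Under separation: collateral → creditworthy (pays 331); no collateral → subprime (pays 147).
Creditworthy: 331 − 141 = 190 ≥ 147 − 0 = 147. Holds regardless of c. ✓
Subprime: 147 − 0 ≥ 331 − c, so c ≥ 331 − 147 = 184.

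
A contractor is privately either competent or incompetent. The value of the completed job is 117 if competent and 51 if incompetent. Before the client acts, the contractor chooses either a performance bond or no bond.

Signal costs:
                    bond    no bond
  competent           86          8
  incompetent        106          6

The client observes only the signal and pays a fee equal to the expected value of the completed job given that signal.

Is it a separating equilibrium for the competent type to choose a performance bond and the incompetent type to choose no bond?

No

If types separate, bond earns payment 117 and no bond earns 51.
Competent: bond gives 117 − 86 = 31; no bond gives 51 − 8 = 43. Would deviate. ✗
Incompetent: no bond gives 51 − 6 = 45; bond gives 117 − 106 = 11. No deviation. ✓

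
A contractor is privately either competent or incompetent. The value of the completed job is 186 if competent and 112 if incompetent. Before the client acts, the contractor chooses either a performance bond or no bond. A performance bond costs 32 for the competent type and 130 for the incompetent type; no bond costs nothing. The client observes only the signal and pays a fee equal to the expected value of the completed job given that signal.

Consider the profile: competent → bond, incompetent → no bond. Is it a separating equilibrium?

Yes

Under separation the client infers type exactly: bond → competent (pays 186), no bond → incompetent (pays 112).
Competent: bond gives 186 − 32 = 154; no bond gives 112 − 0 = 112. No deviation. ✓
Incompetent: no bond gives 112 − 0 = 112; bond gives 186 − 130 = 56. No deviation. ✓
Both incentive constraints hold.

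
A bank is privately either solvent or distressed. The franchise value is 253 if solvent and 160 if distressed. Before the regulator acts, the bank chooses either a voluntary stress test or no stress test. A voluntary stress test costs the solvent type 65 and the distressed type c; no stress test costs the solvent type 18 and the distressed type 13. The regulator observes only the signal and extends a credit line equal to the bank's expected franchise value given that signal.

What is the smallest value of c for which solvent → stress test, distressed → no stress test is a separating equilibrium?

106

Under separation: stress test → solvent (pays 253); no stress test → distressed (pays 160).
Solvent: 253 − 65 = 188 ≥ 160 − 18 = 142. Holds regardless of c. ✓
Distressed: 160 − 13 ≥ 253 − c, so c ≥ 253 − 147 = 106.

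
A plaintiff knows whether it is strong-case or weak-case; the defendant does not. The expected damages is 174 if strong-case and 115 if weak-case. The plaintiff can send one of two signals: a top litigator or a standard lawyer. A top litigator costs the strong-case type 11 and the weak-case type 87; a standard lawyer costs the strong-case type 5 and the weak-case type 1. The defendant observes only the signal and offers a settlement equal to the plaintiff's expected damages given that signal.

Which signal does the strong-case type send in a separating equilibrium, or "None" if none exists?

top litigator

Try strong-case → top litigator, weak-case → standard lawyer:
  If types separate, top litigator earns payment 174 and standard lawyer earns 115.
  Strong-case: top litigator gives 174 − 11 = 163; standard lawyer gives 115 − 5 = 110. No deviation. ✓
  Weak-case: standard lawyer gives 115 − 1 = 114; top litigator gives 174 − 87 = 87. No deviation. ✓
Both hold — the strong-case type sends top litigator.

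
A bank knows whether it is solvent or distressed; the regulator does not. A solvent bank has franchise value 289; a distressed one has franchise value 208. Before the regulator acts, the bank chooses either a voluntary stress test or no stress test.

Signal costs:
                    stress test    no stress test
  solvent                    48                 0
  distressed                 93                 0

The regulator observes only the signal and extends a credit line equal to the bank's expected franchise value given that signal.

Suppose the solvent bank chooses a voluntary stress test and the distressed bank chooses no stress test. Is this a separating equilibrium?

Under separation the regulator infers type exactly: stress test → solvent (pays 289), no stress test → distressed (pays 208).
Solvent: stress test gives 289 − 48 = 241; no stress test gives 208 − 0 = 208. No deviation. ✓
Distressed: no stress test gives 208 − 0 = 208; stress test gives 289 − 93 = 196. No deviation. ✓
Both incentive constraints hold.

Yes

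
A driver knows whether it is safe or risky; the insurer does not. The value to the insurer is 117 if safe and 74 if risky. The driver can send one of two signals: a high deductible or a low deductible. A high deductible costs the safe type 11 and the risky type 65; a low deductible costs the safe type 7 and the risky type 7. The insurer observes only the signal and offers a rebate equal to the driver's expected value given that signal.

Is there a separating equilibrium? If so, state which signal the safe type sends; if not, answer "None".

high deductible

Try safe → high deductible, risky → low deductible:
  Under separation the insurer infers type exactly: high deductible → safe (pays 117), low deductible → risky (pays 74).
  Safe: high deductible gives 117 − 11 = 106; low deductible gives 74 − 7 = 67. No deviation. ✓
  Risky: low deductible gives 74 − 7 = 67; high deductible gives 117 − 65 = 52. No deviation. ✓
Both hold — the safe type sends high deductible.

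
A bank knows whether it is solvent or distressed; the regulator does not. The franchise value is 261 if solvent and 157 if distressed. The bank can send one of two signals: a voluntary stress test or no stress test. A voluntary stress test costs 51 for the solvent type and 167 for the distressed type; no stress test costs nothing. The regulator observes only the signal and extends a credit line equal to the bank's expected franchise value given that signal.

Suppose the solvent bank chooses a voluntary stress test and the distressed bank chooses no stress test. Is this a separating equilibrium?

Yes

If types separate, stress test earns payment 261 and no stress test earns 157.
Solvent: stress test gives 261 − 51 = 210; no stress test gives 157 − 0 = 157. No deviation. ✓
Distressed: no stress test gives 157 − 0 = 157; stress test gives 261 − 167 = 94. No deviation. ✓
Neither type gains from mimicking the other.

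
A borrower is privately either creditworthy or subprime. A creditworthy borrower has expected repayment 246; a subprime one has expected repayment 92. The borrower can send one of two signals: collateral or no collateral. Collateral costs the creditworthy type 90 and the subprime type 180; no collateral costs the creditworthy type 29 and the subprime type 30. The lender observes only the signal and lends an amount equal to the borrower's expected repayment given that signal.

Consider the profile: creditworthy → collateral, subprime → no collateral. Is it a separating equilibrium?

No

If types separate, collateral earns payment 246 and no collateral earns 92.
Creditworthy: collateral gives 246 − 90 = 156; no collateral gives 92 − 29 = 63. No deviation. ✓
Subprime: no collateral gives 92 − 30 = 62; collateral gives 246 − 180 = 66. Would deviate. ✗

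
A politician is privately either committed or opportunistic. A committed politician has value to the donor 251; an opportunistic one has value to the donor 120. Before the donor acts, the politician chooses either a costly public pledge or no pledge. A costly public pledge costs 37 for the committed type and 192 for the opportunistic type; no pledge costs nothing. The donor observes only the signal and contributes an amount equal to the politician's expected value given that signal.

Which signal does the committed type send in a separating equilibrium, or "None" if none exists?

pledge

Try committed → pledge, opportunistic → no pledge:
  If types separate, pledge earns payment 251 and no pledge earns 120.
  Committed: pledge gives 251 − 37 = 214; no pledge gives 120 − 0 = 120. No deviation. ✓
  Opportunistic: no pledge gives 120 − 0 = 120; pledge gives 251 − 192 = 59. No deviation. ✓
Both hold — the committed type sends pledge.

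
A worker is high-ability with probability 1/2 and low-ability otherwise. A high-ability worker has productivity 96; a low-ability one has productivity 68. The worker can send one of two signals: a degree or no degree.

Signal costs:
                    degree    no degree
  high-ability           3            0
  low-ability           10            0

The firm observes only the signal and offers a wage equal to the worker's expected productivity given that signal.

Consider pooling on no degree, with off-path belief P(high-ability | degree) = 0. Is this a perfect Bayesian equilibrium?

Yes

On the equilibrium path (no degree) the firm holds the prior 1/2 and pays 1/2·96 + 1/2·68 = 82. Off-path (degree) belief 0 gives 0·96 + 1·68 = 68.
High-ability: no degree gives 82 − 0 = 82; degree gives 68 − 3 = 65. Stays. ✓
Low-ability: no degree gives 82 − 0 = 82; degree gives 68 − 10 = 58. Stays. ✓
Beliefs are Bayes-consistent on-path and both types best-respond.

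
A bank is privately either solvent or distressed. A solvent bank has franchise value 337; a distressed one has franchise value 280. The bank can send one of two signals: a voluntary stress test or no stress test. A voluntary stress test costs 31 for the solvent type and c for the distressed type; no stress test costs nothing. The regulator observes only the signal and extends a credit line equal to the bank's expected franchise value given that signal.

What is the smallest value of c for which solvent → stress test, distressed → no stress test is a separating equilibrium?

57

Under separation: stress test → solvent (pays 337); no stress test → distressed (pays 280).
Solvent: 337 − 31 = 306 ≥ 280 − 0 = 280. Holds regardless of c. ✓
Distressed: 280 − 0 ≥ 337 − c, so c ≥ 337 − 280 = 57.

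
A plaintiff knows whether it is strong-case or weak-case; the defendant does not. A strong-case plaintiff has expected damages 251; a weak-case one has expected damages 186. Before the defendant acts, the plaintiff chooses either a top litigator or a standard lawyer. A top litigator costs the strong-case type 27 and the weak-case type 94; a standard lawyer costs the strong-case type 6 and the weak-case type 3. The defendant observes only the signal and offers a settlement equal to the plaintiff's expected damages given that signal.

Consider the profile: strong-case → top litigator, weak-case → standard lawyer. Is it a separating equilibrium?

If types separate, top litigator earns payment 251 and standard lawyer earns 186.
Strong-case: top litigator gives 251 − 27 = 224; standard lawyer gives 186 − 6 = 180. No deviation. ✓
Weak-case: standard lawyer gives 186 − 3 = 183; top litigator gives 251 − 94 = 157. No deviation. ✓
Both incentive constraints hold.

Yes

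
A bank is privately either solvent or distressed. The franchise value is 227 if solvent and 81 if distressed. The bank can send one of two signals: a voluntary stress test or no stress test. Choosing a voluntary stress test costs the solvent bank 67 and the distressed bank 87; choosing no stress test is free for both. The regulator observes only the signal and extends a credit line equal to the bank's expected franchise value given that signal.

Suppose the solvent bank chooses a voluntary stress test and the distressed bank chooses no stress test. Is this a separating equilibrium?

No

If types separate, stress test earns payment 227 and no stress test earns 81.
Solvent: stress test gives 227 − 67 = 160; no stress test gives 81 − 0 = 81. No deviation. ✓
Distressed: no stress test gives 81 − 0 = 81; stress test gives 227 − 87 = 140. Would deviate. ✗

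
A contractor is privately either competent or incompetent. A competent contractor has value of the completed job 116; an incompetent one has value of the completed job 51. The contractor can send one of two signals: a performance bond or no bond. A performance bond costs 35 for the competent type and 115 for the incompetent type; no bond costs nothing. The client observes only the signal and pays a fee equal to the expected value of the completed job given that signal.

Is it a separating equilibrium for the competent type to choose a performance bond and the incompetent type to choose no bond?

Yes

Under separation the client infers type exactly: bond → competent (pays 116), no bond → incompetent (pays 51).
Competent: bond gives 116 − 35 = 81; no bond gives 51 − 0 = 51. No deviation. ✓
Incompetent: no bond gives 51 − 0 = 51; bond gives 116 − 115 = 1. No deviation. ✓
Neither type gains from mimicking the other.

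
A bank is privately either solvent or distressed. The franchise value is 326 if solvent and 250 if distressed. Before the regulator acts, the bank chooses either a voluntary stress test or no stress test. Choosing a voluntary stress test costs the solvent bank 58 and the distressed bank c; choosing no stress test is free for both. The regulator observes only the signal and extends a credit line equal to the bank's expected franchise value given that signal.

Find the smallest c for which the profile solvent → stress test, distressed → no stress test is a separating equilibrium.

76

Under separation: stress test → solvent (pays 326); no stress test → distressed (pays 250).
Solvent: 326 − 58 = 268 ≥ 250 − 0 = 250. Holds regardless of c. ✓
Distressed: 250 − 0 ≥ 326 − c, so c ≥ 326 − 250 = 76.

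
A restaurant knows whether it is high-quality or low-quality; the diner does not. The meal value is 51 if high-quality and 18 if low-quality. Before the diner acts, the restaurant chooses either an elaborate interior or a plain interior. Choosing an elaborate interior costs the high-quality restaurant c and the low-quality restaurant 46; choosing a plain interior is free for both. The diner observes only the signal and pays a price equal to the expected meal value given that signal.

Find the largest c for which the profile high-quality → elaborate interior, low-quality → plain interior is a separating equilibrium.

33

Under separation: elaborate interior → high-quality (pays 51); plain interior → low-quality (pays 18).
Low-quality: 18 − 0 = 18 ≥ 51 − 46 = 5. Holds regardless of c. ✓
High-quality: 51 − c ≥ 18 − 0, so c ≤ 51 − 18 = 33.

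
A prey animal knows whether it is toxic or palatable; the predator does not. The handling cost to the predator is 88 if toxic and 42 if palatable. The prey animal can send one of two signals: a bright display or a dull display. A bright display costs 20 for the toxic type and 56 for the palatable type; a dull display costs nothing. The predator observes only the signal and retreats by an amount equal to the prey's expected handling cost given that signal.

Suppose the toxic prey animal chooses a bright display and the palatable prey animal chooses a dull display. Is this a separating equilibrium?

Yes

If types separate, bright display earns payment 88 and dull display earns 42.
Toxic: bright display gives 88 − 20 = 68; dull display gives 42 − 0 = 42. No deviation. ✓
Palatable: dull display gives 42 − 0 = 42; bright display gives 88 − 56 = 32. No deviation. ✓
Neither type gains from mimicking the other.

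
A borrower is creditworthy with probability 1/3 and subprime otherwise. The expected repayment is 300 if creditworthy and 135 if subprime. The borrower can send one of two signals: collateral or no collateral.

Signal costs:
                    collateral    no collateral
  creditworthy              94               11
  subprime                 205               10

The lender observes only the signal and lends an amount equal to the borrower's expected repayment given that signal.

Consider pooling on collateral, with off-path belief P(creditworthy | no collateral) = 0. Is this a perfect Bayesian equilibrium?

At the pooled signal (collateral) the lender holds the prior 1/3 and pays 1/3·300 + 2/3·135 = 190. Off-path (no collateral) belief 0 gives 0·300 + 1·135 = 135.
Creditworthy: collateral gives 190 − 94 = 96; no collateral gives 135 − 11 = 124. Deviates. ✗
Subprime: collateral gives 190 − 205 = -15; no collateral gives 135 − 10 = 125. Deviates. ✗

No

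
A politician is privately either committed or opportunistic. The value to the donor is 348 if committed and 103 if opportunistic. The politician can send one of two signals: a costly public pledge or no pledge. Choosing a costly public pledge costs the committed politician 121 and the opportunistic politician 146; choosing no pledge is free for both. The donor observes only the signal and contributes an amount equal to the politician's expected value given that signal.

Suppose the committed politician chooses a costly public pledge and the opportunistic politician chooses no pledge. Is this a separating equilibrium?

No

Under separation the donor infers type exactly: pledge → committed (pays 348), no pledge → opportunistic (pays 103).
Committed: pledge gives 348 − 121 = 227; no pledge gives 103 − 0 = 103. No deviation. ✓
Opportunistic: no pledge gives 103 − 0 = 103; pledge gives 348 − 146 = 202. Would deviate. ✗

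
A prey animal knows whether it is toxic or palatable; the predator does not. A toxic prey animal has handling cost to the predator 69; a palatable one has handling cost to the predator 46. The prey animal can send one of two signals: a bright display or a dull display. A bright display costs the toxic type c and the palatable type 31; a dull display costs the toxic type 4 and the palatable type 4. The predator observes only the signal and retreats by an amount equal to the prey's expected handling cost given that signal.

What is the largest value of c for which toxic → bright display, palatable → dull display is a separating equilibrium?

Under separation: bright display → toxic (pays 69); dull display → palatable (pays 46).
Palatable: 46 − 4 = 42 ≥ 69 − 31 = 38. Holds regardless of c. ✓
Toxic: 69 − c ≥ 46 − 4, so c ≤ 69 − 42 = 27.

27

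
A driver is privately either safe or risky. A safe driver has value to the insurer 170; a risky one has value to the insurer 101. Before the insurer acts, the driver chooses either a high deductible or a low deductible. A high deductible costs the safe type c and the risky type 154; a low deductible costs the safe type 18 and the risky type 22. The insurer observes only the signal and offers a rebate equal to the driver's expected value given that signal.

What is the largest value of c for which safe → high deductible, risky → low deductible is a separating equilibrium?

87

Under separation: high deductible → safe (pays 170); low deductible → risky (pays 101).
Risky: 101 − 22 = 79 ≥ 170 − 154 = 16. Holds regardless of c. ✓
Safe: 170 − c ≥ 101 − 18, so c ≤ 170 − 83 = 87.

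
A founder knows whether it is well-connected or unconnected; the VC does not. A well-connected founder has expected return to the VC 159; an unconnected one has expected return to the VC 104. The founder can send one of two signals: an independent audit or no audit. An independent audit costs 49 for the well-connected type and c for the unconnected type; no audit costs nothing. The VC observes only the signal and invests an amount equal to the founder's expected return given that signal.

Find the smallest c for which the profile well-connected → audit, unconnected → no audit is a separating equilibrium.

Under separation: audit → well-connected (pays 159); no audit → unconnected (pays 104).
Well-connected: 159 − 49 = 110 ≥ 104 − 0 = 104. Holds regardless of c. ✓
Unconnected: 104 − 0 ≥ 159 − c, so c ≥ 159 − 104 = 55.

55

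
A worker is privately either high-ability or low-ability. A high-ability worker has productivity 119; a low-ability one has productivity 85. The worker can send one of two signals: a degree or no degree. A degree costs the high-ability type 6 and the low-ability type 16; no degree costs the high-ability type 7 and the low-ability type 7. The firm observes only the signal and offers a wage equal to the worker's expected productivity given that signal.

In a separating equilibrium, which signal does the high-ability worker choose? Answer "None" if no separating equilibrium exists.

None

Try high-ability → degree, low-ability → no degree:
  Under separation the firm infers type exactly: degree → high-ability (pays 119), no degree → low-ability (pays 85).
  High-ability: degree gives 119 − 6 = 113; no degree gives 85 − 7 = 78. No deviation. ✓
  Low-ability: no degree gives 85 − 7 = 78; degree gives 119 − 16 = 103. Would deviate. ✗
Try high-ability → no degree, low-ability → degree:
  Under separation the firm infers type exactly: no degree → high-ability (pays 119), degree → low-ability (pays 85).
  High-ability: no degree gives 119 − 7 = 112; degree gives 85 − 6 = 79. No deviation. ✓
  Low-ability: degree gives 85 − 16 = 69; no degree gives 119 − 7 = 112. Would deviate. ✗
Neither assignment is incentive-compatible.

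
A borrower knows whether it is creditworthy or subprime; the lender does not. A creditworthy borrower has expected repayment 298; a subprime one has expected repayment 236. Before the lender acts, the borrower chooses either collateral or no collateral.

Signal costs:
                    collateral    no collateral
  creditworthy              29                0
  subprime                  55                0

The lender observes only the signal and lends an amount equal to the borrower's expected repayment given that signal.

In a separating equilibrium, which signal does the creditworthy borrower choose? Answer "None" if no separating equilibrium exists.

None

Try creditworthy → collateral, subprime → no collateral:
  If types separate, collateral earns payment 298 and no collateral earns 236.
  Creditworthy: collateral gives 298 − 29 = 269; no collateral gives 236 − 0 = 236. No deviation. ✓
  Subprime: no collateral gives 236 − 0 = 236; collateral gives 298 − 55 = 243. Would deviate. ✗
Try creditworthy → no collateral, subprime → collateral:
  If types separate, no collateral earns payment 298 and collateral earns 236.
  Creditworthy: no collateral gives 298 − 0 = 298; collateral gives 236 − 29 = 207. No deviation. ✓
  Subprime: collateral gives 236 − 55 = 181; no collateral gives 298 − 0 = 298. Would deviate. ✗
Neither assignment is incentive-compatible.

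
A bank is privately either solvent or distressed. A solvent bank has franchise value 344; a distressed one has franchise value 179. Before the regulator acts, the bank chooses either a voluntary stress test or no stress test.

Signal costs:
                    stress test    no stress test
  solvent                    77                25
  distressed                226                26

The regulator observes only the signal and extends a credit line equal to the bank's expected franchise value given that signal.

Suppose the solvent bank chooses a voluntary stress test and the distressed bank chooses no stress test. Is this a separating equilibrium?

Yes

Under separation the regulator infers type exactly: stress test → solvent (pays 344), no stress test → distressed (pays 179).
Solvent: stress test gives 344 − 77 = 267; no stress test gives 179 − 25 = 154. No deviation. ✓
Distressed: no stress test gives 179 − 26 = 153; stress test gives 344 − 226 = 118. No deviation. ✓
Neither type gains from mimicking the other.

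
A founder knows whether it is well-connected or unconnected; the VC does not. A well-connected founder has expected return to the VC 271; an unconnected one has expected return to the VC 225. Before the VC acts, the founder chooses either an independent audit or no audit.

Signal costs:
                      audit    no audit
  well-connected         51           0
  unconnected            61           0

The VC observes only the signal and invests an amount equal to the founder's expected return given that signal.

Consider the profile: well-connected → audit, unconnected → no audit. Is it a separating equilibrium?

If types separate, audit earns payment 271 and no audit earns 225.
Well-connected: audit gives 271 − 51 = 220; no audit gives 225 − 0 = 225. Would deviate. ✗
Unconnected: no audit gives 225 − 0 = 225; audit gives 271 − 61 = 210. No deviation. ✓

No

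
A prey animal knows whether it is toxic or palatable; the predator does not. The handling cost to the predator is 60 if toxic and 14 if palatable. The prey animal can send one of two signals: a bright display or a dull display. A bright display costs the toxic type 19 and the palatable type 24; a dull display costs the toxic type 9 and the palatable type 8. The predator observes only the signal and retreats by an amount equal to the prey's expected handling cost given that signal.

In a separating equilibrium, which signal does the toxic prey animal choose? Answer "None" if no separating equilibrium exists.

None

Try toxic → bright display, palatable → dull display:
  Under separation the predator infers type exactly: bright display → toxic (pays 60), dull display → palatable (pays 14).
  Toxic: bright display gives 60 − 19 = 41; dull display gives 14 − 9 = 5. No deviation. ✓
  Palatable: dull display gives 14 − 8 = 6; bright display gives 60 − 24 = 36. Would deviate. ✗
Try toxic → dull display, palatable → bright display:
  Under separation the predator infers type exactly: dull display → toxic (pays 60), bright display → palatable (pays 14).
  Toxic: dull display gives 60 − 9 = 51; bright display gives 14 − 19 = -5. No deviation. ✓
  Palatable: bright display gives 14 − 24 = -10; dull display gives 60 − 8 = 52. Would deviate. ✗
Neither assignment is incentive-compatible.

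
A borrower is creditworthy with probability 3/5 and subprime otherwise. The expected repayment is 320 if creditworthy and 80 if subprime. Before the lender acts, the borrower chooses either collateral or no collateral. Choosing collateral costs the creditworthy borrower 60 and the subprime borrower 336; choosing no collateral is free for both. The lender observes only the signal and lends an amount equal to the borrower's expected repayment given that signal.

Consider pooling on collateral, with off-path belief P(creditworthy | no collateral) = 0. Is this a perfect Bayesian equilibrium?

At the pooled signal (collateral) the lender holds the prior 3/5 and pays 3/5·320 + 2/5·80 = 224. Off-path (no collateral) belief 0 gives 0·320 + 1·80 = 80.
Creditworthy: collateral gives 224 − 60 = 164; no collateral gives 80 − 0 = 80. Stays. ✓
Subprime: collateral gives 224 − 336 = -112; no collateral gives 80 − 0 = 80. Deviates. ✗

No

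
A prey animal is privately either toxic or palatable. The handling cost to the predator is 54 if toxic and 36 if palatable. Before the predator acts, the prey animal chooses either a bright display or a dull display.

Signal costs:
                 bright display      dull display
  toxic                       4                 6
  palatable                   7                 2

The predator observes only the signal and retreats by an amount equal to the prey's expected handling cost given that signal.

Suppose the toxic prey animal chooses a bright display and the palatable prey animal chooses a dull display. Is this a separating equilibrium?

No

Under separation the predator infers type exactly: bright display → toxic (pays 54), dull display → palatable (pays 36).
Toxic: bright display gives 54 − 4 = 50; dull display gives 36 − 6 = 30. No deviation. ✓
Palatable: dull display gives 36 − 2 = 34; bright display gives 54 − 7 = 47. Would deviate. ✗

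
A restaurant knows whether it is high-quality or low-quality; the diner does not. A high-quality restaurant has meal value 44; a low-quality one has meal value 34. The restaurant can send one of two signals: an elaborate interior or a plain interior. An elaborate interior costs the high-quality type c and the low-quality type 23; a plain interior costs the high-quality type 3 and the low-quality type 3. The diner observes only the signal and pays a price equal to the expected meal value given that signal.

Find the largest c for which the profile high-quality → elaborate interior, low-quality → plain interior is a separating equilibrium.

13

Under separation: elaborate interior → high-quality (pays 44); plain interior → low-quality (pays 34).
Low-quality: 34 − 3 = 31 ≥ 44 − 23 = 21. Holds regardless of c. ✓
High-quality: 44 − c ≥ 34 − 3, so c ≤ 44 − 31 = 13.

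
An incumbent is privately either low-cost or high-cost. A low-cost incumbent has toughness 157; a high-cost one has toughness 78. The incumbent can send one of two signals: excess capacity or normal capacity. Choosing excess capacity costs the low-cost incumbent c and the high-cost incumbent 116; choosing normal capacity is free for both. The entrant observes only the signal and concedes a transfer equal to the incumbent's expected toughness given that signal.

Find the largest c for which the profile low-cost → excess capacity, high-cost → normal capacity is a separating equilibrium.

79

Under separation: excess capacity → low-cost (pays 157); normal capacity → high-cost (pays 78).
High-cost: 78 − 0 = 78 ≥ 157 − 116 = 41. Holds regardless of c. ✓
Low-cost: 157 − c ≥ 78 − 0, so c ≤ 157 − 78 = 79.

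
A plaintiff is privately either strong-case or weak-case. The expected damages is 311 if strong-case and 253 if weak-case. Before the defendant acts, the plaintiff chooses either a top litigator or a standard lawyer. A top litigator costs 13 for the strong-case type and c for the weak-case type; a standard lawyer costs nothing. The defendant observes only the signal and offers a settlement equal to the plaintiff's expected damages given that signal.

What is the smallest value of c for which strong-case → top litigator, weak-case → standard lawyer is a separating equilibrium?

58

Under separation: top litigator → strong-case (pays 311); standard lawyer → weak-case (pays 253).
Strong-case: 311 − 13 = 298 ≥ 253 − 0 = 253. Holds regardless of c. ✓
Weak-case: 253 − 0 ≥ 311 − c, so c ≥ 311 − 253 = 58.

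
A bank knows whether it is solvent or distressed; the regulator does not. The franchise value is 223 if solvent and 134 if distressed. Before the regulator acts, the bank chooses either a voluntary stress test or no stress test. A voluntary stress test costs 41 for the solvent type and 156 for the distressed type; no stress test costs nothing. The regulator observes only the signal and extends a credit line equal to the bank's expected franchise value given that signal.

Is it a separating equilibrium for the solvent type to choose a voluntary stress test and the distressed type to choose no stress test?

Under separation the regulator infers type exactly: stress test → solvent (pays 223), no stress test → distressed (pays 134).
Solvent: stress test gives 223 − 41 = 182; no stress test gives 134 − 0 = 134. No deviation. ✓
Distressed: no stress test gives 134 − 0 = 134; stress test gives 223 − 156 = 67. No deviation. ✓
Neither type gains from mimicking the other.

Yes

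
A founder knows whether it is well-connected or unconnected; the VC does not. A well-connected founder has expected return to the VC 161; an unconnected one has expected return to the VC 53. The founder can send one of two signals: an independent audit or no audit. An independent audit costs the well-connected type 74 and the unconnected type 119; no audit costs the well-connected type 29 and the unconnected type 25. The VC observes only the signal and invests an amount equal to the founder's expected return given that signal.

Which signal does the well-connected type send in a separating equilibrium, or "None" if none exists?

None

Try well-connected → audit, unconnected → no audit:
  Under separation the VC infers type exactly: audit → well-connected (pays 161), no audit → unconnected (pays 53).
  Well-connected: audit gives 161 − 74 = 87; no audit gives 53 − 29 = 24. No deviation. ✓
  Unconnected: no audit gives 53 − 25 = 28; audit gives 161 − 119 = 42. Would deviate. ✗
Try well-connected → no audit, unconnected → audit:
  Under separation the VC infers type exactly: no audit → well-connected (pays 161), audit → unconnected (pays 53).
  Well-connected: no audit gives 161 − 29 = 132; audit gives 53 − 74 = -21. No deviation. ✓
  Unconnected: audit gives 53 − 119 = -66; no audit gives 161 − 25 = 136. Would deviate. ✗
Neither assignment is incentive-compatible.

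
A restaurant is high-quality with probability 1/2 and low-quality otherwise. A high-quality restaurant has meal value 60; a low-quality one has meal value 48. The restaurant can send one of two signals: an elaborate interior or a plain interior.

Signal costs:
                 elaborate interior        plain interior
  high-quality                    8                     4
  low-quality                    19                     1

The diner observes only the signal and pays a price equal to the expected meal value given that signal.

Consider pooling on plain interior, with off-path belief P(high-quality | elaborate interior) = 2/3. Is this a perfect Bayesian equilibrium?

Yes

At the pooled signal (plain interior) the diner holds the prior 1/2 and pays 1/2·60 + 1/2·48 = 54. Off-path (elaborate interior) belief 2/3 gives 2/3·60 + 1/3·48 = 56.
High-quality: plain interior gives 54 − 4 = 50; elaborate interior gives 56 − 8 = 48. Stays. ✓
Low-quality: plain interior gives 54 − 1 = 53; elaborate interior gives 56 − 19 = 37. Stays. ✓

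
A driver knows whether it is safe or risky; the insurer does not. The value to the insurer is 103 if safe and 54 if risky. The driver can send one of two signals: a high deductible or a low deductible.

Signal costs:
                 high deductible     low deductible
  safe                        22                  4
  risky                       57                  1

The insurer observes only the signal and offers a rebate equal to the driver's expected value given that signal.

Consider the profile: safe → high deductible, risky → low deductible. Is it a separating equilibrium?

If types separate, high deductible earns payment 103 and low deductible earns 54.
Safe: high deductible gives 103 − 22 = 81; low deductible gives 54 − 4 = 50. No deviation. ✓
Risky: low deductible gives 54 − 1 = 53; high deductible gives 103 − 57 = 46. No deviation. ✓
Both incentive constraints hold.

Yes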